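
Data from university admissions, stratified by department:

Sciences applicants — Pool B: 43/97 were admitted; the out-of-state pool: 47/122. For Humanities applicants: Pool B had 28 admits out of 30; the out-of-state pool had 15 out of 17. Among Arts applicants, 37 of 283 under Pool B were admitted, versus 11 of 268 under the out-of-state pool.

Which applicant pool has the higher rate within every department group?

Sciences: Pool B 43/97 = 44.3%, the out-of-state pool 47/122 = 38.5% → Pool B
Humanities: Pool B 28/30 = 93.3%, the out-of-state pool 15/17 = 88.2% → Pool B
Arts: Pool B 37/283 = 13.1%, the out-of-state pool 11/268 = 4.1% → Pool B
Pool B has the higher rate in all 3 groups.

Pool B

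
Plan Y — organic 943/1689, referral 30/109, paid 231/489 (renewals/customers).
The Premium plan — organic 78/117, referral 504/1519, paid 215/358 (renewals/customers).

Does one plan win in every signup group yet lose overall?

Yes

Organic: Plan Y 943/1689 = 55.8%, the Premium plan 78/117 = 66.7% → the Premium plan
Referral: Plan Y 30/109 = 27.5%, the Premium plan 504/1519 = 33.2% → the Premium plan
Paid: Plan Y 231/489 = 47.2%, the Premium plan 215/358 = 60.1% → the Premium plan
Overall: Plan Y 1204/2287 = 52.6%, the Premium plan 797/1994 = 40.0% → Plan Y
The Premium plan wins each signup group but Plan Y wins overall — the comparison reverses. The Premium plan's customers skew toward referral, which has a lower base rate.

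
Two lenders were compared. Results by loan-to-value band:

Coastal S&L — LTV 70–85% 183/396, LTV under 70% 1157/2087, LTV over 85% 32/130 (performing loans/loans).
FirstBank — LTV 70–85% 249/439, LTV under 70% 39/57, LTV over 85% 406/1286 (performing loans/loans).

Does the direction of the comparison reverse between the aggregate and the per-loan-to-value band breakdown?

Yes

LTV 70–85%: Coastal S&L 183/396 = 46.2%, FirstBank 249/439 = 56.7% → FirstBank
LTV under 70%: Coastal S&L 1157/2087 = 55.4%, FirstBank 39/57 = 68.4% → FirstBank
LTV over 85%: Coastal S&L 32/130 = 24.6%, FirstBank 406/1286 = 31.6% → FirstBank
Overall: Coastal S&L 1372/2613 = 52.5%, FirstBank 694/1782 = 38.9% → Coastal S&L
FirstBank wins each loan-to-value group but Coastal S&L wins overall — the comparison reverses. FirstBank's loans skew toward LTV over 85%, which has a lower base rate.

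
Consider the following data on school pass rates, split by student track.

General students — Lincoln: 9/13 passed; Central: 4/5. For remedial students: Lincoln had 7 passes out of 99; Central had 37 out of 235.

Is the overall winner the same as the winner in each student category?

Yes

General: Lincoln 9/13 = 69.2%, Central 4/5 = 80.0% → Central
Remedial: Lincoln 7/99 = 7.1%, Central 37/235 = 15.7% → Central
Overall: Lincoln 16/112 = 14.3%, Central 41/240 = 17.1% → Central
Central wins overall and in every student group — no reversal.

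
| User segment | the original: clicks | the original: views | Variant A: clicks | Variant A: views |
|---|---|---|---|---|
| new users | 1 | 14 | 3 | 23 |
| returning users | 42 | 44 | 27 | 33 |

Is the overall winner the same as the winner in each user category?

No

New users: the original 1/14 = 7.1%, Variant A 3/23 = 13.0% → Variant A
Returning users: the original 42/44 = 95.5%, Variant A 27/33 = 81.8% → the original
Overall: the original 43/58 = 74.1%, Variant A 30/56 = 53.6% → the original
Neither sweeps: the original wins 1 of 2 groups, Variant A wins 1. The original wins overall but not every group — no Simpson reversal.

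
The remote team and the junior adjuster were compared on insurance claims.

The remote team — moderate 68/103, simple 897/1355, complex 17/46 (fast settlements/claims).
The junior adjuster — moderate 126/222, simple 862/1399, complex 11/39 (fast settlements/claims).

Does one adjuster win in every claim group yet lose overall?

No

Moderate: the remote team 68/103 = 66.0%, the junior adjuster 126/222 = 56.8% → the remote team
Simple: the remote team 897/1355 = 66.2%, the junior adjuster 862/1399 = 61.6% → the remote team
Complex: the remote team 17/46 = 37.0%, the junior adjuster 11/39 = 28.2% → the remote team
Overall: the remote team 982/1504 = 65.3%, the junior adjuster 999/1660 = 60.2% → the remote team
The remote team wins overall and in every claim group — no reversal.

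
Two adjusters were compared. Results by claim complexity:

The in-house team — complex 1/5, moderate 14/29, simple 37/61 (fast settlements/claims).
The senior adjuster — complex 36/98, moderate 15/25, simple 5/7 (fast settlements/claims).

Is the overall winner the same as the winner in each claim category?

No

Complex: the in-house team 1/5 = 20.0%, the senior adjuster 36/98 = 36.7% → the senior adjuster
Moderate: the in-house team 14/29 = 48.3%, the senior adjuster 15/25 = 60.0% → the senior adjuster
Simple: the in-house team 37/61 = 60.7%, the senior adjuster 5/7 = 71.4% → the senior adjuster
Overall: the in-house team 52/95 = 54.7%, the senior adjuster 56/130 = 43.1% → the in-house team
The senior adjuster wins each claim group but the in-house team wins overall — the comparison reverses. The senior adjuster's claims skew toward complex, which has a lower base rate.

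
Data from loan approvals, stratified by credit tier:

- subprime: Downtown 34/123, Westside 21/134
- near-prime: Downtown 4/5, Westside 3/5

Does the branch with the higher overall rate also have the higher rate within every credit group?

Subprime: Downtown 34/123 = 27.6%, Westside 21/134 = 15.7% → Downtown
Near-prime: Downtown 4/5 = 80.0%, Westside 3/5 = 60.0% → Downtown
Overall: Downtown 38/128 = 29.7%, Westside 24/139 = 17.3% → Downtown
Downtown wins overall and in every credit group — no reversal.

Yes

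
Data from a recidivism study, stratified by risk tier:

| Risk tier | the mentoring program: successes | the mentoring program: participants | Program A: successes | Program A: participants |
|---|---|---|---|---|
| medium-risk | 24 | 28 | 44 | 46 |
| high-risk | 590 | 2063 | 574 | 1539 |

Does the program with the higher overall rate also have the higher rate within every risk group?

Medium-risk: the mentoring program 24/28 = 85.7%, Program A 44/46 = 95.7% → Program A
High-risk: the mentoring program 590/2063 = 28.6%, Program A 574/1539 = 37.3% → Program A
Overall: the mentoring program 614/2091 = 29.4%, Program A 618/1585 = 39.0% → Program A
Program A wins overall and in every risk group — no reversal.

Yes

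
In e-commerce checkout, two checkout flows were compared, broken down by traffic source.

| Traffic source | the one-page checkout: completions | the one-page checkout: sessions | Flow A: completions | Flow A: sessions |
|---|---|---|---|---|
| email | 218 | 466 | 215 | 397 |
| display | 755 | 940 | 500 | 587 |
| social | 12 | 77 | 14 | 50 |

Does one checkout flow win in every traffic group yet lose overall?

No

Email: the one-page checkout 218/466 = 46.8%, Flow A 215/397 = 54.2% → Flow A
Display: the one-page checkout 755/940 = 80.3%, Flow A 500/587 = 85.2% → Flow A
Social: the one-page checkout 12/77 = 15.6%, Flow A 14/50 = 28.0% → Flow A
Overall: the one-page checkout 985/1483 = 66.4%, Flow A 729/1034 = 70.5% → Flow A
Flow A wins overall and in every traffic group — no reversal.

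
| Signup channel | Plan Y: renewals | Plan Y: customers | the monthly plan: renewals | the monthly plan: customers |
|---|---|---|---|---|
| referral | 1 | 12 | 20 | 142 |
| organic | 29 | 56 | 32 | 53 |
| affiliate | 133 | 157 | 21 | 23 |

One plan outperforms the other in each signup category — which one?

Referral: Plan Y 1/12 = 8.3%, the monthly plan 20/142 = 14.1% → the monthly plan
Organic: Plan Y 29/56 = 51.8%, the monthly plan 32/53 = 60.4% → the monthly plan
Affiliate: Plan Y 133/157 = 84.7%, the monthly plan 21/23 = 91.3% → the monthly plan
The monthly plan has the higher rate in all 3 groups.

the monthly plan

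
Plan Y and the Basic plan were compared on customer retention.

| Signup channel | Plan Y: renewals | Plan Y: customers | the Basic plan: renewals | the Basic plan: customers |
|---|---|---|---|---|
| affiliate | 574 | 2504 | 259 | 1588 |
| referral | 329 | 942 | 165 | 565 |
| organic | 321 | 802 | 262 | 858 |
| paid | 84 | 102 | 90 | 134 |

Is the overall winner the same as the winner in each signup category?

Yes

Affiliate: Plan Y 574/2504 = 22.9%, the Basic plan 259/1588 = 16.3% → Plan Y
Referral: Plan Y 329/942 = 34.9%, the Basic plan 165/565 = 29.2% → Plan Y
Organic: Plan Y 321/802 = 40.0%, the Basic plan 262/858 = 30.5% → Plan Y
Paid: Plan Y 84/102 = 82.4%, the Basic plan 90/134 = 67.2% → Plan Y
Overall: Plan Y 1308/4350 = 30.1%, the Basic plan 776/3145 = 24.7% → Plan Y
Plan Y wins overall and in every signup group — no reversal.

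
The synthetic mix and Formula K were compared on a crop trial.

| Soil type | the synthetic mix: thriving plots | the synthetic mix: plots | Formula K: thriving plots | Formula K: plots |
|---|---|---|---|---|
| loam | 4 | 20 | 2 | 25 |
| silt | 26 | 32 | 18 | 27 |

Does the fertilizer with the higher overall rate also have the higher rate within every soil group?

Loam: the synthetic mix 4/20 = 20.0%, Formula K 2/25 = 8.0% → the synthetic mix
Silt: the synthetic mix 26/32 = 81.2%, Formula K 18/27 = 66.7% → the synthetic mix
Overall: the synthetic mix 30/52 = 57.7%, Formula K 20/52 = 38.5% → the synthetic mix
The synthetic mix wins overall and in every soil group — no reversal.

Yes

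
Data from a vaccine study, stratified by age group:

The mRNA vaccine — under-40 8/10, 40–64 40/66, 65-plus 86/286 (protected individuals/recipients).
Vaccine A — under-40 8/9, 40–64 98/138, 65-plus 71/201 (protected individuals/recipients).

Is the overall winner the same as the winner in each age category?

Under-40: the mRNA vaccine 8/10 = 80.0%, Vaccine A 8/9 = 88.9% → Vaccine A
40–64: the mRNA vaccine 40/66 = 60.6%, Vaccine A 98/138 = 71.0% → Vaccine A
65-plus: the mRNA vaccine 86/286 = 30.1%, Vaccine A 71/201 = 35.3% → Vaccine A
Overall: the mRNA vaccine 134/362 = 37.0%, Vaccine A 177/348 = 50.9% → Vaccine A
Vaccine A wins overall and in every age group — no reversal.

Yes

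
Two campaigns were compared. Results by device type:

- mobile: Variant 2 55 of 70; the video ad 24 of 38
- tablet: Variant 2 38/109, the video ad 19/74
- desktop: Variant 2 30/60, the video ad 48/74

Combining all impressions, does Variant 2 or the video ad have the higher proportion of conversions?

Variant 2

Mobile: Variant 2 55/70 = 78.6%, the video ad 24/38 = 63.2% → Variant 2
Tablet: Variant 2 38/109 = 34.9%, the video ad 19/74 = 25.7% → Variant 2
Desktop: Variant 2 30/60 = 50.0%, the video ad 48/74 = 64.9% → the video ad
Overall: Variant 2 123/239 = 51.5%, the video ad 91/186 = 48.9% → Variant 2
(Neither sweeps every device group, but Variant 2 has the higher pooled rate.)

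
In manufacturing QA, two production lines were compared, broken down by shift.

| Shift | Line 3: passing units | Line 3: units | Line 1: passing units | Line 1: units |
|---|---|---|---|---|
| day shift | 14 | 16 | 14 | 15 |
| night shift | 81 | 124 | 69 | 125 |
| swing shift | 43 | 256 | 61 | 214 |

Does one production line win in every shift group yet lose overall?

Day shift: Line 3 14/16 = 87.5%, Line 1 14/15 = 93.3% → Line 1
Night shift: Line 3 81/124 = 65.3%, Line 1 69/125 = 55.2% → Line 3
Swing shift: Line 3 43/256 = 16.8%, Line 1 61/214 = 28.5% → Line 1
Overall: Line 3 138/396 = 34.8%, Line 1 144/354 = 40.7% → Line 1
Neither sweeps: Line 3 wins 1 of 3 groups, Line 1 wins 2. Line 1 wins overall but not every group — no Simpson reversal.

No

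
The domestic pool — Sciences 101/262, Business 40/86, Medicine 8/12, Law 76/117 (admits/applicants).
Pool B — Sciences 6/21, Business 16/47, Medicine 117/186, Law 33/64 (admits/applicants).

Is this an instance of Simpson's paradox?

Yes

Sciences: the domestic pool 101/262 = 38.5%, Pool B 6/21 = 28.6% → the domestic pool
Business: the domestic pool 40/86 = 46.5%, Pool B 16/47 = 34.0% → the domestic pool
Medicine: the domestic pool 8/12 = 66.7%, Pool B 117/186 = 62.9% → the domestic pool
Law: the domestic pool 76/117 = 65.0%, Pool B 33/64 = 51.6% → the domestic pool
Overall: the domestic pool 225/477 = 47.2%, Pool B 172/318 = 54.1% → Pool B
The domestic pool wins each department group but Pool B wins overall — the comparison reverses. The domestic pool's applicants skew toward Sciences, which has a lower base rate.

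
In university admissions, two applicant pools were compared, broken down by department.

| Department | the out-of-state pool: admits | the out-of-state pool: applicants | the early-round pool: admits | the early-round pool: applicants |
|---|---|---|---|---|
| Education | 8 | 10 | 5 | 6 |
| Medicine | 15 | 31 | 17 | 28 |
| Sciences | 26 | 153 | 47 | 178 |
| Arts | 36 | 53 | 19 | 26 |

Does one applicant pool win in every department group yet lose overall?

No

Education: the out-of-state pool 8/10 = 80.0%, the early-round pool 5/6 = 83.3% → the early-round pool
Medicine: the out-of-state pool 15/31 = 48.4%, the early-round pool 17/28 = 60.7% → the early-round pool
Sciences: the out-of-state pool 26/153 = 17.0%, the early-round pool 47/178 = 26.4% → the early-round pool
Arts: the out-of-state pool 36/53 = 67.9%, the early-round pool 19/26 = 73.1% → the early-round pool
Overall: the out-of-state pool 85/247 = 34.4%, the early-round pool 88/238 = 37.0% → the early-round pool
The early-round pool wins overall and in every department group — no reversal.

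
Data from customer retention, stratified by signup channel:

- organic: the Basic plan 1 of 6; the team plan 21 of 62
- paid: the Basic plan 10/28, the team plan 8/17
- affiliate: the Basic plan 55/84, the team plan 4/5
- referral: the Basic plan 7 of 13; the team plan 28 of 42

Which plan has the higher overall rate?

Organic: the Basic plan 1/6 = 16.7%, the team plan 21/62 = 33.9% → the team plan
Paid: the Basic plan 10/28 = 35.7%, the team plan 8/17 = 47.1% → the team plan
Affiliate: the Basic plan 55/84 = 65.5%, the team plan 4/5 = 80.0% → the team plan
Referral: the Basic plan 7/13 = 53.8%, the team plan 28/42 = 66.7% → the team plan
Overall: the Basic plan 73/131 = 55.7%, the team plan 61/126 = 48.4% → the Basic plan
(The team plan wins every signup group but the Basic plan wins overall — the team plan's customers skew toward the low-rate organic group.)

the Basic plan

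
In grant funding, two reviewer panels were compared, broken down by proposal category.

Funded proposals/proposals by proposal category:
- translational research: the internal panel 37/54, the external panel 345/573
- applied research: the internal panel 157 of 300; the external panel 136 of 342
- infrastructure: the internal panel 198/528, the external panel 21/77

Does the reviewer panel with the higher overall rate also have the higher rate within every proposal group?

No

Translational research: the internal panel 37/54 = 68.5%, the external panel 345/573 = 60.2% → the internal panel
Applied research: the internal panel 157/300 = 52.3%, the external panel 136/342 = 39.8% → the internal panel
Infrastructure: the internal panel 198/528 = 37.5%, the external panel 21/77 = 27.3% → the internal panel
Overall: the internal panel 392/882 = 44.4%, the external panel 502/992 = 50.6% → the external panel
The internal panel wins each proposal group but the external panel wins overall — the comparison reverses. The internal panel's proposals skew toward infrastructure, which has a lower base rate.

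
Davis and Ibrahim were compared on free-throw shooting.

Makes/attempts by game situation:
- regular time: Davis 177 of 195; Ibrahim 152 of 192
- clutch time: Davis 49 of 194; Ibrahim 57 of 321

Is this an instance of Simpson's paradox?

No

Regular time: Davis 177/195 = 90.8%, Ibrahim 152/192 = 79.2% → Davis
Clutch time: Davis 49/194 = 25.3%, Ibrahim 57/321 = 17.8% → Davis
Overall: Davis 226/389 = 58.1%, Ibrahim 209/513 = 40.7% → Davis
Davis wins overall and in every game group — no reversal.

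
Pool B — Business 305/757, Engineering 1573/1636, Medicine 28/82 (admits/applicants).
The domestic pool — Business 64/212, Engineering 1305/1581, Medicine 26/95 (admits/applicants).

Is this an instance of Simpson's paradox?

No

Business: Pool B 305/757 = 40.3%, the domestic pool 64/212 = 30.2% → Pool B
Engineering: Pool B 1573/1636 = 96.1%, the domestic pool 1305/1581 = 82.5% → Pool B
Medicine: Pool B 28/82 = 34.1%, the domestic pool 26/95 = 27.4% → Pool B
Overall: Pool B 1906/2475 = 77.0%, the domestic pool 1395/1888 = 73.9% → Pool B
Pool B wins overall and in every department group — no reversal.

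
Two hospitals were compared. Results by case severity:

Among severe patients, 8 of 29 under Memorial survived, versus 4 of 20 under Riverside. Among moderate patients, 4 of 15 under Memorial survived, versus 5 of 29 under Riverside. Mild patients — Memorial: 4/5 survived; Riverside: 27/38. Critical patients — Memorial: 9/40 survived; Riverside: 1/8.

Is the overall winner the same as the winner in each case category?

Severe: Memorial 8/29 = 27.6%, Riverside 4/20 = 20.0% → Memorial
Moderate: Memorial 4/15 = 26.7%, Riverside 5/29 = 17.2% → Memorial
Mild: Memorial 4/5 = 80.0%, Riverside 27/38 = 71.1% → Memorial
Critical: Memorial 9/40 = 22.5%, Riverside 1/8 = 12.5% → Memorial
Overall: Memorial 25/89 = 28.1%, Riverside 37/95 = 38.9% → Riverside
Memorial wins each case group but Riverside wins overall — the comparison reverses. Memorial's patients skew toward critical, which has a lower base rate.

No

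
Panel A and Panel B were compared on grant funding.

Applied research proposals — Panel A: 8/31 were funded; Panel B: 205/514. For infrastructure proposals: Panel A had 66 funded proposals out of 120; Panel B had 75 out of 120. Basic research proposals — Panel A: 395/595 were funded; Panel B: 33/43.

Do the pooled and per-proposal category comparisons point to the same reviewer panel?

No

Applied research: Panel A 8/31 = 25.8%, Panel B 205/514 = 39.9% → Panel B
Infrastructure: Panel A 66/120 = 55.0%, Panel B 75/120 = 62.5% → Panel B
Basic research: Panel A 395/595 = 66.4%, Panel B 33/43 = 76.7% → Panel B
Overall: Panel A 469/746 = 62.9%, Panel B 313/677 = 46.2% → Panel A
Panel B wins each proposal group but Panel A wins overall — the comparison reverses. Panel B's proposals skew toward applied research, which has a lower base rate.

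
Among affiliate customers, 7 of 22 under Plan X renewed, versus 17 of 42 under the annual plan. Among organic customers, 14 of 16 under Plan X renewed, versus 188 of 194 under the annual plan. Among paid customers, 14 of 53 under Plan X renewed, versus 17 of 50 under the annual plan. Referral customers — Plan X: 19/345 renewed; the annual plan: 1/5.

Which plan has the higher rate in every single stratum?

the annual plan

Affiliate: Plan X 7/22 = 31.8%, the annual plan 17/42 = 40.5% → the annual plan
Organic: Plan X 14/16 = 87.5%, the annual plan 188/194 = 96.9% → the annual plan
Paid: Plan X 14/53 = 26.4%, the annual plan 17/50 = 34.0% → the annual plan
Referral: Plan X 19/345 = 5.5%, the annual plan 1/5 = 20.0% → the annual plan
The annual plan has the higher rate in all 4 groups.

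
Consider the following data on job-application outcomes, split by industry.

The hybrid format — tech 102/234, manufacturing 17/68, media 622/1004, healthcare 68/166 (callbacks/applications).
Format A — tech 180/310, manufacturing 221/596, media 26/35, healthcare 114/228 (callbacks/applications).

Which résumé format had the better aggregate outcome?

Tech: the hybrid format 102/234 = 43.6%, Format A 180/310 = 58.1% → Format A
Manufacturing: the hybrid format 17/68 = 25.0%, Format A 221/596 = 37.1% → Format A
Media: the hybrid format 622/1004 = 62.0%, Format A 26/35 = 74.3% → Format A
Healthcare: the hybrid format 68/166 = 41.0%, Format A 114/228 = 50.0% → Format A
Overall: the hybrid format 809/1472 = 55.0%, Format A 541/1169 = 46.3% → the hybrid format
(Format A wins every industry group but the hybrid format wins overall — Format A's applications skew toward the low-rate manufacturing group.)

the hybrid format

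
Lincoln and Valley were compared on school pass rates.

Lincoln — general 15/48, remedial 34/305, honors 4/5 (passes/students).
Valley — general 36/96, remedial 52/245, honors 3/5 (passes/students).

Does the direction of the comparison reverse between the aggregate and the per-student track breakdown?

No

General: Lincoln 15/48 = 31.2%, Valley 36/96 = 37.5% → Valley
Remedial: Lincoln 34/305 = 11.1%, Valley 52/245 = 21.2% → Valley
Honors: Lincoln 4/5 = 80.0%, Valley 3/5 = 60.0% → Lincoln
Overall: Lincoln 53/358 = 14.8%, Valley 91/346 = 26.3% → Valley
Neither sweeps: Lincoln wins 1 of 3 groups, Valley wins 2. Valley wins overall but not every group — no Simpson reversal.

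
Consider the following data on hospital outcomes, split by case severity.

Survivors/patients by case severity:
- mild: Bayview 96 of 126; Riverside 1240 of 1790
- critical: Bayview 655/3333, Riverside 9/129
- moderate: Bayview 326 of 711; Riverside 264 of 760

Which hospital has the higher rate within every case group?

Mild: Bayview 96/126 = 76.2%, Riverside 1240/1790 = 69.3% → Bayview
Critical: Bayview 655/3333 = 19.7%, Riverside 9/129 = 7.0% → Bayview
Moderate: Bayview 326/711 = 45.9%, Riverside 264/760 = 34.7% → Bayview
Bayview has the higher rate in all 3 groups.

Bayview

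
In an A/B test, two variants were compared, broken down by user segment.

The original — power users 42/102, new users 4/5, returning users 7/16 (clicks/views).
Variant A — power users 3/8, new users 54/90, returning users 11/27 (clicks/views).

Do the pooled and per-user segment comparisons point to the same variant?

No

Power users: the original 42/102 = 41.2%, Variant A 3/8 = 37.5% → the original
New users: the original 4/5 = 80.0%, Variant A 54/90 = 60.0% → the original
Returning users: the original 7/16 = 43.8%, Variant A 11/27 = 40.7% → the original
Overall: the original 53/123 = 43.1%, Variant A 68/125 = 54.4% → Variant A
The original wins each user group but Variant A wins overall — the comparison reverses. The original's views skew toward power users, which has a lower base rate.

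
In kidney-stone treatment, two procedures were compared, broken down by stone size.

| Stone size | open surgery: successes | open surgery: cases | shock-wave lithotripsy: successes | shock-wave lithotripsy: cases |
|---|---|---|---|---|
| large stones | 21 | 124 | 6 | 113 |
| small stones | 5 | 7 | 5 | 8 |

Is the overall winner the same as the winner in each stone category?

Yes

Large stones: open surgery 21/124 = 16.9%, shock-wave lithotripsy 6/113 = 5.3% → open surgery
Small stones: open surgery 5/7 = 71.4%, shock-wave lithotripsy 5/8 = 62.5% → open surgery
Overall: open surgery 26/131 = 19.8%, shock-wave lithotripsy 11/121 = 9.1% → open surgery
Open surgery wins overall and in every stone group — no reversal.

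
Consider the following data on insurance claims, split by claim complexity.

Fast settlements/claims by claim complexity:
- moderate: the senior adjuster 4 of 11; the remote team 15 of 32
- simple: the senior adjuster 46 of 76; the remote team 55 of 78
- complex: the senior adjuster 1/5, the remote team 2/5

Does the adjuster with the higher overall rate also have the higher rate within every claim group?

Yes

Moderate: the senior adjuster 4/11 = 36.4%, the remote team 15/32 = 46.9% → the remote team
Simple: the senior adjuster 46/76 = 60.5%, the remote team 55/78 = 70.5% → the remote team
Complex: the senior adjuster 1/5 = 20.0%, the remote team 2/5 = 40.0% → the remote team
Overall: the senior adjuster 51/92 = 55.4%, the remote team 72/115 = 62.6% → the remote team
The remote team wins overall and in every claim group — no reversal.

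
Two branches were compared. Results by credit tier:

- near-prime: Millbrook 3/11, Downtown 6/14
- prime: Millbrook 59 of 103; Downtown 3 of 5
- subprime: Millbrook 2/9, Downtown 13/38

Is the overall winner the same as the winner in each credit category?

Near-prime: Millbrook 3/11 = 27.3%, Downtown 6/14 = 42.9% → Downtown
Prime: Millbrook 59/103 = 57.3%, Downtown 3/5 = 60.0% → Downtown
Subprime: Millbrook 2/9 = 22.2%, Downtown 13/38 = 34.2% → Downtown
Overall: Millbrook 64/123 = 52.0%, Downtown 22/57 = 38.6% → Millbrook
Downtown wins each credit group but Millbrook wins overall — the comparison reverses. Downtown's applications skew toward subprime, which has a lower base rate.

No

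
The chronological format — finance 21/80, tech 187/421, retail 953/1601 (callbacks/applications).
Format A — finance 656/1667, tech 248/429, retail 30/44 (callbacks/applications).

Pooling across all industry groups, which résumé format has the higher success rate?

Finance: the chronological format 21/80 = 26.2%, Format A 656/1667 = 39.4% → Format A
Tech: the chronological format 187/421 = 44.4%, Format A 248/429 = 57.8% → Format A
Retail: the chronological format 953/1601 = 59.5%, Format A 30/44 = 68.2% → Format A
Overall: the chronological format 1161/2102 = 55.2%, Format A 934/2140 = 43.6% → the chronological format
(Format A wins every industry group but the chronological format wins overall — Format A's applications skew toward the low-rate finance group.)

the chronological format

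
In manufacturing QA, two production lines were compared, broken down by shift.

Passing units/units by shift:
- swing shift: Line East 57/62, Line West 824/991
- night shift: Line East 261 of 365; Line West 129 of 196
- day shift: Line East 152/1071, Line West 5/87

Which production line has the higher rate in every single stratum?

Swing shift: Line East 57/62 = 91.9%, Line West 824/991 = 83.1% → Line East
Night shift: Line East 261/365 = 71.5%, Line West 129/196 = 65.8% → Line East
Day shift: Line East 152/1071 = 14.2%, Line West 5/87 = 5.7% → Line East
Line East has the higher rate in all 3 groups.

Line East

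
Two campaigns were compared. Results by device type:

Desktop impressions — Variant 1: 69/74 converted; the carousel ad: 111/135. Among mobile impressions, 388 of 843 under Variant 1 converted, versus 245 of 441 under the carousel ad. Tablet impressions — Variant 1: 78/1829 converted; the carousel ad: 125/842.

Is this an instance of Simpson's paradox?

No

Desktop: Variant 1 69/74 = 93.2%, the carousel ad 111/135 = 82.2% → Variant 1
Mobile: Variant 1 388/843 = 46.0%, the carousel ad 245/441 = 55.6% → the carousel ad
Tablet: Variant 1 78/1829 = 4.3%, the carousel ad 125/842 = 14.8% → the carousel ad
Overall: Variant 1 535/2746 = 19.5%, the carousel ad 481/1418 = 33.9% → the carousel ad
Neither sweeps: Variant 1 wins 1 of 3 groups, the carousel ad wins 2. The carousel ad wins overall but not every group — no Simpson reversal.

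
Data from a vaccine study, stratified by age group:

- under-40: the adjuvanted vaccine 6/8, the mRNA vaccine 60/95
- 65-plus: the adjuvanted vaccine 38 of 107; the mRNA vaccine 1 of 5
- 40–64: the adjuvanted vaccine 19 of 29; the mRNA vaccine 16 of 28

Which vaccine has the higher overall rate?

the mRNA vaccine

Under-40: the adjuvanted vaccine 6/8 = 75.0%, the mRNA vaccine 60/95 = 63.2% → the adjuvanted vaccine
65-plus: the adjuvanted vaccine 38/107 = 35.5%, the mRNA vaccine 1/5 = 20.0% → the adjuvanted vaccine
40–64: the adjuvanted vaccine 19/29 = 65.5%, the mRNA vaccine 16/28 = 57.1% → the adjuvanted vaccine
Overall: the adjuvanted vaccine 63/144 = 43.8%, the mRNA vaccine 77/128 = 60.2% → the mRNA vaccine
(The adjuvanted vaccine wins every age group but the mRNA vaccine wins overall — the adjuvanted vaccine's recipients skew toward the low-rate 65-plus group.)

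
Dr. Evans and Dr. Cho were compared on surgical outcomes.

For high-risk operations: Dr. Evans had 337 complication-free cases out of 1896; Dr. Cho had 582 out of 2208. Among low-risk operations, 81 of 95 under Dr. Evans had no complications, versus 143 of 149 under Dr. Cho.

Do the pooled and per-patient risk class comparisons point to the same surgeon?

High-risk: Dr. Evans 337/1896 = 17.8%, Dr. Cho 582/2208 = 26.4% → Dr. Cho
Low-risk: Dr. Evans 81/95 = 85.3%, Dr. Cho 143/149 = 96.0% → Dr. Cho
Overall: Dr. Evans 418/1991 = 21.0%, Dr. Cho 725/2357 = 30.8% → Dr. Cho
Dr. Cho wins overall and in every patient risk group — no reversal.

Yes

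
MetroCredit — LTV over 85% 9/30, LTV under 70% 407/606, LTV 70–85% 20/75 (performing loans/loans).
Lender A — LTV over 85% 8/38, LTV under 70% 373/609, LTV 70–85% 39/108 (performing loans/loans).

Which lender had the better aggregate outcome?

MetroCredit

LTV over 85%: MetroCredit 9/30 = 30.0%, Lender A 8/38 = 21.1% → MetroCredit
LTV under 70%: MetroCredit 407/606 = 67.2%, Lender A 373/609 = 61.2% → MetroCredit
LTV 70–85%: MetroCredit 20/75 = 26.7%, Lender A 39/108 = 36.1% → Lender A
Overall: MetroCredit 436/711 = 61.3%, Lender A 420/755 = 55.6% → MetroCredit
(Neither sweeps every loan-to-value group, but MetroCredit has the higher pooled rate.)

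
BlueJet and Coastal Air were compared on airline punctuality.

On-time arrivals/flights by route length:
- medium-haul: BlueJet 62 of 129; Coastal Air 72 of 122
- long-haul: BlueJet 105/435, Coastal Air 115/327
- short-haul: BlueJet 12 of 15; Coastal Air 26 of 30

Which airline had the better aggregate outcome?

Medium-haul: BlueJet 62/129 = 48.1%, Coastal Air 72/122 = 59.0% → Coastal Air
Long-haul: BlueJet 105/435 = 24.1%, Coastal Air 115/327 = 35.2% → Coastal Air
Short-haul: BlueJet 12/15 = 80.0%, Coastal Air 26/30 = 86.7% → Coastal Air
Overall: BlueJet 179/579 = 30.9%, Coastal Air 213/479 = 44.5% → Coastal Air

Coastal Air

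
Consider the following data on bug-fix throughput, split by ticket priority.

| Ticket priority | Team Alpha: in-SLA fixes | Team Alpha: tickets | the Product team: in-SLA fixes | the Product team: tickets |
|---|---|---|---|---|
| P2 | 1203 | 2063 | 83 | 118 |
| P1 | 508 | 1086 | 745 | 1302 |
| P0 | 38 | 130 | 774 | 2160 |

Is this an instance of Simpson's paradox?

P2: Team Alpha 1203/2063 = 58.3%, the Product team 83/118 = 70.3% → the Product team
P1: Team Alpha 508/1086 = 46.8%, the Product team 745/1302 = 57.2% → the Product team
P0: Team Alpha 38/130 = 29.2%, the Product team 774/2160 = 35.8% → the Product team
Overall: Team Alpha 1749/3279 = 53.3%, the Product team 1602/3580 = 44.7% → Team Alpha
The Product team wins each ticket group but Team Alpha wins overall — the comparison reverses. The Product team's tickets skew toward P0, which has a lower base rate.

Yes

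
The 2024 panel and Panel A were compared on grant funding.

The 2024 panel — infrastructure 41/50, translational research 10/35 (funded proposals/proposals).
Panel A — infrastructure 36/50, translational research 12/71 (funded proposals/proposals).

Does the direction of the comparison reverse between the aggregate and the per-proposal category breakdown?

Infrastructure: the 2024 panel 41/50 = 82.0%, Panel A 36/50 = 72.0% → the 2024 panel
Translational research: the 2024 panel 10/35 = 28.6%, Panel A 12/71 = 16.9% → the 2024 panel
Overall: the 2024 panel 51/85 = 60.0%, Panel A 48/121 = 39.7% → the 2024 panel
The 2024 panel wins overall and in every proposal group — no reversal.

No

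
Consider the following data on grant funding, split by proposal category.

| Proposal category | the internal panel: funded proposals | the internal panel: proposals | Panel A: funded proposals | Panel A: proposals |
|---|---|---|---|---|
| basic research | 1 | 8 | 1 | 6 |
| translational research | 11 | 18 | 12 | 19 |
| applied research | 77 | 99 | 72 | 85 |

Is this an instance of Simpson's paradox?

No

Basic research: the internal panel 1/8 = 12.5%, Panel A 1/6 = 16.7% → Panel A
Translational research: the internal panel 11/18 = 61.1%, Panel A 12/19 = 63.2% → Panel A
Applied research: the internal panel 77/99 = 77.8%, Panel A 72/85 = 84.7% → Panel A
Overall: the internal panel 89/125 = 71.2%, Panel A 85/110 = 77.3% → Panel A
Panel A wins overall and in every proposal group — no reversal.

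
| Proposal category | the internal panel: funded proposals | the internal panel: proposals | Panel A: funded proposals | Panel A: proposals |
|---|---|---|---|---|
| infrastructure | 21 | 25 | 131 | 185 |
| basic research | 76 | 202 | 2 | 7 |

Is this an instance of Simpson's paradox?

Infrastructure: the internal panel 21/25 = 84.0%, Panel A 131/185 = 70.8% → the internal panel
Basic research: the internal panel 76/202 = 37.6%, Panel A 2/7 = 28.6% → the internal panel
Overall: the internal panel 97/227 = 42.7%, Panel A 133/192 = 69.3% → Panel A
The internal panel wins each proposal group but Panel A wins overall — the comparison reverses. The internal panel's proposals skew toward basic research, which has a lower base rate.

Yes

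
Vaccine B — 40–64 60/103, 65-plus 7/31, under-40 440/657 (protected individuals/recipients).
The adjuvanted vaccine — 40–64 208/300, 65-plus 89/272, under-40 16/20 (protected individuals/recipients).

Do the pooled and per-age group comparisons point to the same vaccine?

40–64: Vaccine B 60/103 = 58.3%, the adjuvanted vaccine 208/300 = 69.3% → the adjuvanted vaccine
65-plus: Vaccine B 7/31 = 22.6%, the adjuvanted vaccine 89/272 = 32.7% → the adjuvanted vaccine
Under-40: Vaccine B 440/657 = 67.0%, the adjuvanted vaccine 16/20 = 80.0% → the adjuvanted vaccine
Overall: Vaccine B 507/791 = 64.1%, the adjuvanted vaccine 313/592 = 52.9% → Vaccine B
The adjuvanted vaccine wins each age group but Vaccine B wins overall — the comparison reverses. The adjuvanted vaccine's recipients skew toward 65-plus, which has a lower base rate.

No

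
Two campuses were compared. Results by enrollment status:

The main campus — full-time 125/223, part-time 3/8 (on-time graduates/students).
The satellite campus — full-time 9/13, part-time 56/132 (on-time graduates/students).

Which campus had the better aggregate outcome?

Full-time: the main campus 125/223 = 56.1%, the satellite campus 9/13 = 69.2% → the satellite campus
Part-time: the main campus 3/8 = 37.5%, the satellite campus 56/132 = 42.4% → the satellite campus
Overall: the main campus 128/231 = 55.4%, the satellite campus 65/145 = 44.8% → the main campus
(The satellite campus wins every enrollment group but the main campus wins overall — the satellite campus's students skew toward the low-rate part-time group.)

the main campus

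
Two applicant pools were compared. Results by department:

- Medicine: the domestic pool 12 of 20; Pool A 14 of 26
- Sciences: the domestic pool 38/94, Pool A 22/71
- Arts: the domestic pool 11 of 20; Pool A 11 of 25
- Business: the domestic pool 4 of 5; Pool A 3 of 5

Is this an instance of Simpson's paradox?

Medicine: the domestic pool 12/20 = 60.0%, Pool A 14/26 = 53.8% → the domestic pool
Sciences: the domestic pool 38/94 = 40.4%, Pool A 22/71 = 31.0% → the domestic pool
Arts: the domestic pool 11/20 = 55.0%, Pool A 11/25 = 44.0% → the domestic pool
Business: the domestic pool 4/5 = 80.0%, Pool A 3/5 = 60.0% → the domestic pool
Overall: the domestic pool 65/139 = 46.8%, Pool A 50/127 = 39.4% → the domestic pool
The domestic pool wins overall and in every department group — no reversal.

No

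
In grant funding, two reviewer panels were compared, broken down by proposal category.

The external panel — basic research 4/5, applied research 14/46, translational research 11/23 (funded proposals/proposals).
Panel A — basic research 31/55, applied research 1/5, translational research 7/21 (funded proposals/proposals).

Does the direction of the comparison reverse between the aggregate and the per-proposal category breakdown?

Yes

Basic research: the external panel 4/5 = 80.0%, Panel A 31/55 = 56.4% → the external panel
Applied research: the external panel 14/46 = 30.4%, Panel A 1/5 = 20.0% → the external panel
Translational research: the external panel 11/23 = 47.8%, Panel A 7/21 = 33.3% → the external panel
Overall: the external panel 29/74 = 39.2%, Panel A 39/81 = 48.1% → Panel A
The external panel wins each proposal group but Panel A wins overall — the comparison reverses. The external panel's proposals skew toward applied research, which has a lower base rate.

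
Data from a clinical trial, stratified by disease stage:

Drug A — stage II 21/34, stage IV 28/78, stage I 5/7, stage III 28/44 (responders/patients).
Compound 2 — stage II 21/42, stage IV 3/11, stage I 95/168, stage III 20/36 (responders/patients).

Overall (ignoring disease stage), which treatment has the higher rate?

Compound 2

Stage II: Drug A 21/34 = 61.8%, Compound 2 21/42 = 50.0% → Drug A
Stage IV: Drug A 28/78 = 35.9%, Compound 2 3/11 = 27.3% → Drug A
Stage I: Drug A 5/7 = 71.4%, Compound 2 95/168 = 56.5% → Drug A
Stage III: Drug A 28/44 = 63.6%, Compound 2 20/36 = 55.6% → Drug A
Overall: Drug A 82/163 = 50.3%, Compound 2 139/257 = 54.1% → Compound 2
(Drug A wins every disease group but Compound 2 wins overall — Drug A's patients skew toward the low-rate stage IV group.)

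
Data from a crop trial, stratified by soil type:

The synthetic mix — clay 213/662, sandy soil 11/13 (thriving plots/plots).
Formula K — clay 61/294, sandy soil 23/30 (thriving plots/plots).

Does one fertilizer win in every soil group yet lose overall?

Clay: the synthetic mix 213/662 = 32.2%, Formula K 61/294 = 20.7% → the synthetic mix
Sandy soil: the synthetic mix 11/13 = 84.6%, Formula K 23/30 = 76.7% → the synthetic mix
Overall: the synthetic mix 224/675 = 33.2%, Formula K 84/324 = 25.9% → the synthetic mix
The synthetic mix wins overall and in every soil group — no reversal.

No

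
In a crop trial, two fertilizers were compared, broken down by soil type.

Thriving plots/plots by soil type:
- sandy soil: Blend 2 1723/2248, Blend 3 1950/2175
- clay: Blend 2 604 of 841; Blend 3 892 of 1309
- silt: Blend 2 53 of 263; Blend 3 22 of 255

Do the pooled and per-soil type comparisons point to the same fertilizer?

No

Sandy soil: Blend 2 1723/2248 = 76.6%, Blend 3 1950/2175 = 89.7% → Blend 3
Clay: Blend 2 604/841 = 71.8%, Blend 3 892/1309 = 68.1% → Blend 2
Silt: Blend 2 53/263 = 20.2%, Blend 3 22/255 = 8.6% → Blend 2
Overall: Blend 2 2380/3352 = 71.0%, Blend 3 2864/3739 = 76.6% → Blend 3
Neither sweeps: Blend 2 wins 2 of 3 groups, Blend 3 wins 1. Blend 3 wins overall but not every group — no Simpson reversal.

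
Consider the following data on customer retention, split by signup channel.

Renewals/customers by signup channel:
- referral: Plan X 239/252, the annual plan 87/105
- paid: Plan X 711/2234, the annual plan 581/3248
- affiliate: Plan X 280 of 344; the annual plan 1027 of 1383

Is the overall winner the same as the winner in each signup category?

Referral: Plan X 239/252 = 94.8%, the annual plan 87/105 = 82.9% → Plan X
Paid: Plan X 711/2234 = 31.8%, the annual plan 581/3248 = 17.9% → Plan X
Affiliate: Plan X 280/344 = 81.4%, the annual plan 1027/1383 = 74.3% → Plan X
Overall: Plan X 1230/2830 = 43.5%, the annual plan 1695/4736 = 35.8% → Plan X
Plan X wins overall and in every signup group — no reversal.

Yes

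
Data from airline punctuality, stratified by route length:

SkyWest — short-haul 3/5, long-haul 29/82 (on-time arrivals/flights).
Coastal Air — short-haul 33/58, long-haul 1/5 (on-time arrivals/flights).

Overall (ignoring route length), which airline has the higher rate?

Coastal Air

Short-haul: SkyWest 3/5 = 60.0%, Coastal Air 33/58 = 56.9% → SkyWest
Long-haul: SkyWest 29/82 = 35.4%, Coastal Air 1/5 = 20.0% → SkyWest
Overall: SkyWest 32/87 = 36.8%, Coastal Air 34/63 = 54.0% → Coastal Air
(SkyWest wins every route group but Coastal Air wins overall — SkyWest's flights skew toward the low-rate long-haul group.)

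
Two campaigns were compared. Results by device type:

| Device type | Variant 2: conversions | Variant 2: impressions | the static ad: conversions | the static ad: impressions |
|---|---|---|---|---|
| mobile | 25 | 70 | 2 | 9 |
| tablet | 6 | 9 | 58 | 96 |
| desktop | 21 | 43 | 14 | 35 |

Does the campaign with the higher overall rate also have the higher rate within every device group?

No

Mobile: Variant 2 25/70 = 35.7%, the static ad 2/9 = 22.2% → Variant 2
Tablet: Variant 2 6/9 = 66.7%, the static ad 58/96 = 60.4% → Variant 2
Desktop: Variant 2 21/43 = 48.8%, the static ad 14/35 = 40.0% → Variant 2
Overall: Variant 2 52/122 = 42.6%, the static ad 74/140 = 52.9% → the static ad
Variant 2 wins each device group but the static ad wins overall — the comparison reverses. Variant 2's impressions skew toward mobile, which has a lower base rate.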